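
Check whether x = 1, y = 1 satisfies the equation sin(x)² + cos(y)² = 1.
Holds

Substituting x = 1, y = 1:

LHS = sin(1)² + cos(1)² = 1
RHS = 1

LHS = RHS, so the equation holds at this point.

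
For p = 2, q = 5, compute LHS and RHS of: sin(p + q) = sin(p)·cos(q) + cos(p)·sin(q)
LHS = sin(2 + 5) = sin(7) ≈ 0.657
RHS = sin(2)·cos(5) + cos(2)·sin(5) = sin(2)·cos(5) + sin(5)·cos(2) ≈ 0.657

LHS = RHS: the two sides agree.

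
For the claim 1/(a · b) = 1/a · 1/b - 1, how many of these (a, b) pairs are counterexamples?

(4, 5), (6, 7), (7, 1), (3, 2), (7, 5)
5

Testing each pair:
(4, 5): LHS = 1/20, RHS = -19/20 → counterexample
(6, 7): LHS = 1/42, RHS = -41/42 → counterexample
(7, 1): LHS = 1/7, RHS = -6/7 → counterexample
(3, 2): LHS = 1/6, RHS = -5/6 → counterexample
(7, 5): LHS = 1/35, RHS = -34/35 → counterexample

That makes 5 counterexamples.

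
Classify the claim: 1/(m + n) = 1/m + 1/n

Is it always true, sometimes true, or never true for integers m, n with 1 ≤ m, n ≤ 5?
Never true

The claim fails for every pair in the range. For instance at (m, n) = (2, 1): LHS = 1/3, RHS = 3/2.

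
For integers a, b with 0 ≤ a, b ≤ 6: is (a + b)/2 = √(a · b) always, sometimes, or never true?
Sometimes true

It holds at (a, b) = (1, 1) (both sides equal 1), but fails at (a, b) = (3, 2) (LHS = 5/2, RHS = √(6) ≈ 2.449).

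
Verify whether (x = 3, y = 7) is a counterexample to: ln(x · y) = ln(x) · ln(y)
Yes

Substituting x = 3, y = 7:
LHS = ln(3 · 7) = ln(21) ≈ 3.045
RHS = ln(3) · ln(7) ≈ 2.138

Since LHS ≠ RHS, this pair disproves the claim.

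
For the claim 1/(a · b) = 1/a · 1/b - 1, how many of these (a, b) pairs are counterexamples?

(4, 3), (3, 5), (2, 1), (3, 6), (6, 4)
5

Testing each pair:
(4, 3): LHS = 1/12, RHS = -11/12 → counterexample
(3, 5): LHS = 1/15, RHS = -14/15 → counterexample
(2, 1): LHS = 1/2, RHS = -1/2 → counterexample
(3, 6): LHS = 1/18, RHS = -17/18 → counterexample
(6, 4): LHS = 1/24, RHS = -23/24 → counterexample

That makes 5 counterexamples.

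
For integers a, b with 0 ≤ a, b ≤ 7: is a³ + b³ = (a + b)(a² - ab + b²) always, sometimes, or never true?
Always true

The identity holds for every pair in the range. For instance at (a, b) = (2, 0): both sides equal 8.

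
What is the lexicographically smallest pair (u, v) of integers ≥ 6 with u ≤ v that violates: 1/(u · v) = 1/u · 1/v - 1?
(u, v) = (6, 6)

Substituting (6, 6) into the claim:
LHS = 1/(6 · 6) = 1/36
RHS = 1/6 · 1/6 - 1 = -35/36

Since LHS ≠ RHS, this pair disproves the claim, and no lexicographically smaller pair (u ≤ v, integers ≥ 6) does.

For instance (10, 12) is also a counterexample (LHS = 1/120, RHS = -119/120), but it's lexicographically larger.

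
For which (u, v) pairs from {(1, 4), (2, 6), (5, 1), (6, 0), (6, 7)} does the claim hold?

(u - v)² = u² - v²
Testing each pair:
(1, 4): LHS = 9, RHS = -15 → fails
(2, 6): LHS = 16, RHS = -32 → fails
(5, 1): LHS = 16, RHS = 24 → fails
(6, 0): LHS = 36, RHS = 36 → holds
(6, 7): LHS = 1, RHS = -13 → fails

1 of 5 pairs satisfies the claim.

Answer: (6, 0)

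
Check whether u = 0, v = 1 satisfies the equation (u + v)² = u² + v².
Holds

Substituting u = 0, v = 1:

LHS = (0 + 1)² = 1
RHS = 0² + 1² = 1

LHS = RHS, so the equation holds at this point.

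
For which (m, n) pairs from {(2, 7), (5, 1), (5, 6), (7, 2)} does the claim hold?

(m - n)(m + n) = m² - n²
All pairs

Testing each pair:
(2, 7): LHS = -45, RHS = -45 → holds
(5, 1): LHS = 24, RHS = 24 → holds
(5, 6): LHS = -11, RHS = -11 → holds
(7, 2): LHS = 45, RHS = 45 → holds

Every pair satisfies the claim.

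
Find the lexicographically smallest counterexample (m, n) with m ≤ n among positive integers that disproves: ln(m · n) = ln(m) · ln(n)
(m, n) = (1, 2)

At (1, 1): both sides equal 0, so it holds there.

Substituting (1, 2) into the claim:
LHS = ln(1 · 2) = ln(2) ≈ 0.6931
RHS = ln(1) · ln(2) = 0

Since LHS ≠ RHS, this pair disproves the claim, and no lexicographically smaller pair (m ≤ n, positive integers) does.

For instance (1, 8) is also a counterexample (LHS = ln(8) ≈ 2.079, RHS = 0), but it's lexicographically larger.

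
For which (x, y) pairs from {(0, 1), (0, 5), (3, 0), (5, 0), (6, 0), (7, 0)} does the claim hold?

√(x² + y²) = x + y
Testing each pair:
(0, 1): LHS = 1, RHS = 1 → holds
(0, 5): LHS = 5, RHS = 5 → holds
(3, 0): LHS = 3, RHS = 3 → holds
(5, 0): LHS = 5, RHS = 5 → holds
(6, 0): LHS = 6, RHS = 6 → holds
(7, 0): LHS = 7, RHS = 7 → holds

Every pair satisfies the claim.

Answer: All pairs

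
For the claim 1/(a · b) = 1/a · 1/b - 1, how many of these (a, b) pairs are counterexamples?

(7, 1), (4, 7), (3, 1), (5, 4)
Testing each pair:
(7, 1): LHS = 1/7, RHS = -6/7 → counterexample
(4, 7): LHS = 1/28, RHS = -27/28 → counterexample
(3, 1): LHS = 1/3, RHS = -2/3 → counterexample
(5, 4): LHS = 1/20, RHS = -19/20 → counterexample

That makes 4 counterexamples.

Answer: 4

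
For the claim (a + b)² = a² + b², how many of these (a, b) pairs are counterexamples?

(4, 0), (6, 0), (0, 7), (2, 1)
1

Testing each pair:
(4, 0): LHS = 16, RHS = 16 → satisfies claim
(6, 0): LHS = 36, RHS = 36 → satisfies claim
(0, 7): LHS = 49, RHS = 49 → satisfies claim
(2, 1): LHS = 9, RHS = 5 → counterexample

That makes 1 counterexample.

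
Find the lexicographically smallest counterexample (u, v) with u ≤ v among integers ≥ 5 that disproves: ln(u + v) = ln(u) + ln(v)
Substituting (5, 5) into the claim:
LHS = ln(5 + 5) = ln(10) ≈ 2.303
RHS = ln(5) + ln(5) = 2·ln(5) ≈ 3.219

Since LHS ≠ RHS, this pair disproves the claim, and no lexicographically smaller pair (u ≤ v, integers ≥ 5) does.

For instance (11, 12) is also a counterexample (LHS = ln(23) ≈ 3.135, RHS = ln(11) + ln(12) ≈ 4.883), but it's lexicographically larger.

Answer: (u, v) = (5, 5)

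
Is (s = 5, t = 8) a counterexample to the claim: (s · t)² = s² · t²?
No

Substituting s = 5, t = 8:
LHS = (5 · 8)² = 1600
RHS = 5² · 8² = 1600

The sides agree, so this pair does not disprove the claim.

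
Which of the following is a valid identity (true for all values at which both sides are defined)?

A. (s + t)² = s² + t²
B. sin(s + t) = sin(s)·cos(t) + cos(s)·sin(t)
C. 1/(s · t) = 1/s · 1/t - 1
A: fails at (5, 5) — LHS = 100, RHS = 50.
B: holds — e.g. at (2, 7), both sides equal sin(9) ≈ 0.4121.
C: fails at (6, 7) — LHS = 1/42, RHS = -41/42.

Answer: B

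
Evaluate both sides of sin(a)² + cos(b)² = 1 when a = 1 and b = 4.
LHS = sin(1)² + cos(4)² ≈ 1.135
RHS = 1

LHS ≠ RHS (they differ by about 0.1353), so the equation does not hold here.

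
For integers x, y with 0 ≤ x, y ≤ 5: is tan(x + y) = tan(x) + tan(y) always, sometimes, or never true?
It holds at (x, y) = (4, 0) (both sides equal tan(4) ≈ 1.158), but fails at (x, y) = (3, 1) (LHS = tan(4) ≈ 1.158, RHS = tan(3) + tan(1) ≈ 1.415).

Answer: Sometimes true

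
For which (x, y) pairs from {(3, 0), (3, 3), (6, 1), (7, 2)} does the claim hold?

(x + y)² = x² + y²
Testing each pair:
(3, 0): LHS = 9, RHS = 9 → holds
(3, 3): LHS = 36, RHS = 18 → fails
(6, 1): LHS = 49, RHS = 37 → fails
(7, 2): LHS = 81, RHS = 53 → fails

1 of 4 pairs satisfies the claim.

Answer: (3, 0)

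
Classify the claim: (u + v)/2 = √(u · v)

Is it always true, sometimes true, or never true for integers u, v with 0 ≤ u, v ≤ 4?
It holds at (u, v) = (3, 3) (both sides equal 3), but fails at (u, v) = (2, 0) (LHS = 1, RHS = 0).

Answer: Sometimes true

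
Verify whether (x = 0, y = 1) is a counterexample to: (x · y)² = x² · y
Substituting x = 0, y = 1:
LHS = (0 · 1)² = 0
RHS = 0² · 1 = 0

The sides agree, so this pair does not disprove the claim.

Answer: No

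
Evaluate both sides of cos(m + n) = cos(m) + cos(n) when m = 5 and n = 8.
LHS = cos(5 + 8) = cos(13) ≈ 0.9074
RHS = cos(5) + cos(8) ≈ 0.1382

LHS ≠ RHS (they differ by about 0.7693), so the equation does not hold here.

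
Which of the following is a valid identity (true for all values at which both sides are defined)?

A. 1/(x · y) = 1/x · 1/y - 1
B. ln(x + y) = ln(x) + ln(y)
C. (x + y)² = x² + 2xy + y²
C

A: fails at (6, 7) — LHS = 1/42, RHS = -41/42.
B: fails at (2, 3) — LHS = ln(5) ≈ 1.609, RHS = ln(2) + ln(3) ≈ 1.792.
C: holds — e.g. at (3, 5), both sides equal 64.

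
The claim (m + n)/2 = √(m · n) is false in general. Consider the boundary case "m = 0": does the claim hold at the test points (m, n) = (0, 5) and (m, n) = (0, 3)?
No, fails at both test points

At (0, 5): LHS = 5/2 ≠ RHS = 0
At (0, 3): LHS = 3/2 ≠ RHS = 0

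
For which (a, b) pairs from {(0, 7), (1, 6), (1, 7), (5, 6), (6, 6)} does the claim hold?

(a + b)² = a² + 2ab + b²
Testing each pair:
(0, 7): LHS = 49, RHS = 49 → holds
(1, 6): LHS = 49, RHS = 49 → holds
(1, 7): LHS = 64, RHS = 64 → holds
(5, 6): LHS = 121, RHS = 121 → holds
(6, 6): LHS = 144, RHS = 144 → holds

Every pair satisfies the claim.

Answer: All pairs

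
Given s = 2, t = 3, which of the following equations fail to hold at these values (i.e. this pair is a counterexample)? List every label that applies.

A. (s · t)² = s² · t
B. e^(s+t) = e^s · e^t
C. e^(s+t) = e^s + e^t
A, C

Evaluating each claim at the given values:
A. LHS = 36, RHS = 12 → fails here (LHS ≠ RHS)
B. LHS = e^5 ≈ 148.4, RHS = e^5 ≈ 148.4 → holds here (LHS = RHS)
C. LHS = e^5 ≈ 148.4, RHS = e^2 + e^3 ≈ 27.47 → fails here (LHS ≠ RHS)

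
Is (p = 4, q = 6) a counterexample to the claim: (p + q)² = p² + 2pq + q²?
No

Substituting p = 4, q = 6:
LHS = (4 + 6)² = 100
RHS = 4² + 2·4·6 + 6² = 100

The sides agree, so this pair does not disprove the claim.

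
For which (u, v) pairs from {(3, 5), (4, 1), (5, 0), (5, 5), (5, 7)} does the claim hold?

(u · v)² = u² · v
(4, 1), (5, 0)

Testing each pair:
(3, 5): LHS = 225, RHS = 45 → fails
(4, 1): LHS = 16, RHS = 16 → holds
(5, 0): LHS = 0, RHS = 0 → holds
(5, 5): LHS = 625, RHS = 125 → fails
(5, 7): LHS = 1225, RHS = 175 → fails

2 of 5 pairs satisfy the claim.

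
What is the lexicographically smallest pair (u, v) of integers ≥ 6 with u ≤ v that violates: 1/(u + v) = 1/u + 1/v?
(u, v) = (6, 6)

Substituting (6, 6) into the claim:
LHS = 1/(6 + 6) = 1/12
RHS = 1/6 + 1/6 = 1/3

Since LHS ≠ RHS, this pair disproves the claim, and no lexicographically smaller pair (u ≤ v, integers ≥ 6) does.

For instance (11, 12) is also a counterexample (LHS = 1/23, RHS = 23/132), but it's lexicographically larger.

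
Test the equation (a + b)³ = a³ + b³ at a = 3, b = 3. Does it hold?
Substituting a = 3, b = 3:

LHS = (3 + 3)³ = 216
RHS = 3³ + 3³ = 54

LHS ≠ RHS, so the equation does not hold at this point.

Answer: Fails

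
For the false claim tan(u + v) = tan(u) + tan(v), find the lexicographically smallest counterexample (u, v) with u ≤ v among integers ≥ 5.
Substituting (5, 5) into the claim:
LHS = tan(5 + 5) = tan(10) ≈ 0.6484
RHS = tan(5) + tan(5) = 2·tan(5) ≈ -6.761

Since LHS ≠ RHS, this pair disproves the claim, and no lexicographically smaller pair (u ≤ v, integers ≥ 5) does.

For instance (6, 6) is also a counterexample (LHS = tan(12) ≈ -0.6359, RHS = 2·tan(6) ≈ -0.582), but it's lexicographically larger.

Answer: (u, v) = (5, 5)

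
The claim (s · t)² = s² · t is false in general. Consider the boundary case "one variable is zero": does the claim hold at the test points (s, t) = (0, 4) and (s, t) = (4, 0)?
At (0, 4): LHS = 0, RHS = 0 → equal
At (4, 0): LHS = 0, RHS = 0 → equal

So the claim does hold at both of these boundary points, even though it is not an identity.

Answer: Yes, holds at both test points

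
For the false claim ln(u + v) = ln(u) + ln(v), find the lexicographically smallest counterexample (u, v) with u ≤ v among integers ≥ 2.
Substituting (2, 3) into the claim:
LHS = ln(2 + 3) = ln(5) ≈ 1.609
RHS = ln(2) + ln(3) ≈ 1.792

Since LHS ≠ RHS, this pair disproves the claim, and no lexicographically smaller pair (u ≤ v, integers ≥ 2) does.

For instance (3, 5) is also a counterexample (LHS = ln(8) ≈ 2.079, RHS = ln(3) + ln(5) ≈ 2.708), but it's lexicographically larger.

Answer: (u, v) = (2, 3)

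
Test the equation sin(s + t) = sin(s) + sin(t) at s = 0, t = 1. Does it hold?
Substituting s = 0, t = 1:

LHS = sin(0 + 1) = sin(1) ≈ 0.8415
RHS = sin(0) + sin(1) = sin(1) ≈ 0.8415

LHS = RHS, so the equation holds at this point.

Answer: Holds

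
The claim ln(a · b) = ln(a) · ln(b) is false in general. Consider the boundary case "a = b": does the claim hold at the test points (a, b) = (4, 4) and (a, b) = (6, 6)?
No, fails at both test points

At (4, 4): LHS = ln(16) ≈ 2.773 ≠ RHS = ln(4)² ≈ 1.922
At (6, 6): LHS = ln(36) ≈ 3.584 ≠ RHS = ln(6)² ≈ 3.21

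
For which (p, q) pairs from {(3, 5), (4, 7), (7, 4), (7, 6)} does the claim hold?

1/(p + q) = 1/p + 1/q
None

Testing each pair:
(3, 5): LHS = 1/8, RHS = 8/15 → fails
(4, 7): LHS = 1/11, RHS = 11/28 → fails
(7, 4): LHS = 1/11, RHS = 11/28 → fails
(7, 6): LHS = 1/13, RHS = 13/42 → fails

No pair satisfies the claim.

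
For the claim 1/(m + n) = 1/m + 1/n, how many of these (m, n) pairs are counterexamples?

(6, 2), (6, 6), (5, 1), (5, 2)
Testing each pair:
(6, 2): LHS = 1/8, RHS = 2/3 → counterexample
(6, 6): LHS = 1/12, RHS = 1/3 → counterexample
(5, 1): LHS = 1/6, RHS = 6/5 → counterexample
(5, 2): LHS = 1/7, RHS = 7/10 → counterexample

That makes 4 counterexamples.

Answer: 4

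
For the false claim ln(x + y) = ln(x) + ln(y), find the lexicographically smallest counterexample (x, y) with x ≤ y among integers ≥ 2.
Substituting (2, 3) into the claim:
LHS = ln(2 + 3) = ln(5) ≈ 1.609
RHS = ln(2) + ln(3) ≈ 1.792

Since LHS ≠ RHS, this pair disproves the claim, and no lexicographically smaller pair (x ≤ y, integers ≥ 2) does.

For instance (3, 7) is also a counterexample (LHS = ln(10) ≈ 2.303, RHS = ln(3) + ln(7) ≈ 3.045), but it's lexicographically larger.

Answer: (x, y) = (2, 3)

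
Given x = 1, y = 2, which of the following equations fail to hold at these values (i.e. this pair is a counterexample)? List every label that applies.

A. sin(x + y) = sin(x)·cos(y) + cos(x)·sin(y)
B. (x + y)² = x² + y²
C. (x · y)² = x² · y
Evaluating each claim at the given values:
A. LHS = sin(3) ≈ 0.1411, RHS = sin(1)·cos(2) + sin(2)·cos(1) ≈ 0.1411 → holds here (LHS = RHS)
B. LHS = 9, RHS = 5 → fails here (LHS ≠ RHS)
C. LHS = 4, RHS = 2 → fails here (LHS ≠ RHS)

Answer: B, C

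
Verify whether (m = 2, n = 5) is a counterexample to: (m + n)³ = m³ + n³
Substituting m = 2, n = 5:
LHS = (2 + 5)³ = 343
RHS = 2³ + 5³ = 133

Since LHS ≠ RHS, this pair disproves the claim.

Answer: Yes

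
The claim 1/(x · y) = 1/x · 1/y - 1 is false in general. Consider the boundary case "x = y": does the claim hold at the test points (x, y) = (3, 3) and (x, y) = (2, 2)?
At (3, 3): LHS = 1/9 ≠ RHS = -8/9
At (2, 2): LHS = 1/4 ≠ RHS = -3/4

Answer: No, fails at both test points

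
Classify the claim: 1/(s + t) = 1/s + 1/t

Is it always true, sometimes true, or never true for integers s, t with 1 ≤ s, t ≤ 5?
Never true

The claim fails for every pair in the range. For instance at (s, t) = (4, 3): LHS = 1/7, RHS = 7/12.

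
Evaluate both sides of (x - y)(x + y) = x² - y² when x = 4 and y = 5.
LHS = (4 - 5)(4 + 5) = -9
RHS = 4² - 5² = -9

LHS = RHS: the two sides agree.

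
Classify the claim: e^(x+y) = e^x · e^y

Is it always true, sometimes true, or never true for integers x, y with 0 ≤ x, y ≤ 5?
Always true

The identity holds for every pair in the range. For instance at (x, y) = (4, 3): both sides equal e^7 ≈ 1097.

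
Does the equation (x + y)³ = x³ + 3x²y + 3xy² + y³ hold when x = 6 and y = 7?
Holds

Substituting x = 6, y = 7:

LHS = (6 + 7)³ = 2197
RHS = 6³ + 3·6²·7 + 3·6·7² + 7³ = 2197

LHS = RHS, so the equation holds at this point.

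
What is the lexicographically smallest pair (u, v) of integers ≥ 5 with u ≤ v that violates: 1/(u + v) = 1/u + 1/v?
(u, v) = (5, 5)

Substituting (5, 5) into the claim:
LHS = 1/(5 + 5) = 1/10
RHS = 1/5 + 1/5 = 2/5

Since LHS ≠ RHS, this pair disproves the claim, and no lexicographically smaller pair (u ≤ v, integers ≥ 5) does.

For instance (8, 11) is also a counterexample (LHS = 1/19, RHS = 19/88), but it's lexicographically larger.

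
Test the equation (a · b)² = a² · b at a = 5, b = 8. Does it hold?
Substituting a = 5, b = 8:

LHS = (5 · 8)² = 1600
RHS = 5² · 8 = 200

LHS ≠ RHS, so the equation does not hold at this point.

Answer: Fails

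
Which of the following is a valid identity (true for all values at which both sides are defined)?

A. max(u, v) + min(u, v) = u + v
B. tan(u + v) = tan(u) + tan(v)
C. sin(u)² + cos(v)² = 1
A

A: holds — e.g. at (2, 5), both sides equal 7.
B: fails at (1, 3) — LHS = tan(4) ≈ 1.158, RHS = tan(3) + tan(1) ≈ 1.415.
C: fails at (1, 3) — LHS = sin(1)² + cos(3)² ≈ 1.688, RHS = 1.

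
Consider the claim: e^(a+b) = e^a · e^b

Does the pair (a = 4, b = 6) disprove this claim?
No

Substituting a = 4, b = 6:
LHS = e^(4+6) = e^10 ≈ 22026.5
RHS = e^4 · e^6 = e^10 ≈ 22026.5

The sides agree, so this pair does not disprove the claim.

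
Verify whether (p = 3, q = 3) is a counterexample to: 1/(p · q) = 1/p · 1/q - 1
Substituting p = 3, q = 3:
LHS = 1/(3 · 3) = 1/9
RHS = 1/3 · 1/3 - 1 = -8/9

Since LHS ≠ RHS, this pair disproves the claim.

Answer: Yes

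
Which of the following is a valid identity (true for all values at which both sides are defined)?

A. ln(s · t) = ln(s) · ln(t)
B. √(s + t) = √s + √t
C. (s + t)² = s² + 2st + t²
C

A: fails at (1, 5) — LHS = ln(5) ≈ 1.609, RHS = 0.
B: fails at (1, 1) — LHS = √(2) ≈ 1.414, RHS = 2.
C: holds — e.g. at (1, 4), both sides equal 25.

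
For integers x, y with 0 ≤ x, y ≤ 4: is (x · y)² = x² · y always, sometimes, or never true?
It holds at (x, y) = (4, 0) (both sides equal 0), but fails at (x, y) = (2, 2) (LHS = 16, RHS = 8).

Answer: Sometimes true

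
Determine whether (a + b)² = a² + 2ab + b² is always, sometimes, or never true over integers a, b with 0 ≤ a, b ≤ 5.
Always true

The identity holds for every pair in the range. For instance at (a, b) = (1, 4): both sides equal 25.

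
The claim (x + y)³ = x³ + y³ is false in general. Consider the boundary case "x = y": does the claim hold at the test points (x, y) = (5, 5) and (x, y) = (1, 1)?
No, fails at both test points

At (5, 5): LHS = 1000 ≠ RHS = 250
At (1, 1): LHS = 8 ≠ RHS = 2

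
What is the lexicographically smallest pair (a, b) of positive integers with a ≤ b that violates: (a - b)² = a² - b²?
Substituting (1, 2) into the claim:
LHS = (1 - 2)² = 1
RHS = 1² - 2² = -3

Since LHS ≠ RHS, this pair disproves the claim, and no lexicographically smaller pair (a ≤ b, positive integers) does.

For instance (1, 8) is also a counterexample (LHS = 49, RHS = -63), but it's lexicographically larger.

Answer: (a, b) = (1, 2)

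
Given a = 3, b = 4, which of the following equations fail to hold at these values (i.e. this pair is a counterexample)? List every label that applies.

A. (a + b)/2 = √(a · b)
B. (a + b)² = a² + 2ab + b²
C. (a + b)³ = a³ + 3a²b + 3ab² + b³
A

Evaluating each claim at the given values:
A. LHS = 7/2, RHS = 2·√(3) ≈ 3.464 → fails here (LHS ≠ RHS)
B. LHS = 49, RHS = 49 → holds here (LHS = RHS)
C. LHS = 343, RHS = 343 → holds here (LHS = RHS)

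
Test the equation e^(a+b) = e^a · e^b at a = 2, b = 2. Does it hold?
Substituting a = 2, b = 2:

LHS = e^(2+2) = e^4 ≈ 54.6
RHS = e^2 · e^2 = e^4 ≈ 54.6

LHS = RHS, so the equation holds at this point.

Answer: Holds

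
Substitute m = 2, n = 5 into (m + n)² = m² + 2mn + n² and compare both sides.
LHS = (2 + 5)² = 49
RHS = 2² + 2·2·5 + 5² = 49

LHS = RHS: the two sides agree.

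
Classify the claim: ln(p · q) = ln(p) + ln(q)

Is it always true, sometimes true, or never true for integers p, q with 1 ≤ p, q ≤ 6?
Always true

The identity holds for every pair in the range. For instance at (p, q) = (2, 3): both sides equal ln(6) ≈ 1.792.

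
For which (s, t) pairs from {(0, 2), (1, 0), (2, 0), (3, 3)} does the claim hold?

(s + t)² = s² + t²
(0, 2), (1, 0), (2, 0)

Testing each pair:
(0, 2): LHS = 4, RHS = 4 → holds
(1, 0): LHS = 1, RHS = 1 → holds
(2, 0): LHS = 4, RHS = 4 → holds
(3, 3): LHS = 36, RHS = 18 → fails

3 of 4 pairs satisfy the claim.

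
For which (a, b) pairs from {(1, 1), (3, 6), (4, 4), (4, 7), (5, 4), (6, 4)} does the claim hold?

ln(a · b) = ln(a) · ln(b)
Testing each pair:
(1, 1): LHS = 0, RHS = 0 → holds
(3, 6): LHS = ln(18) ≈ 2.89, RHS = ln(3)·ln(6) ≈ 1.968 → fails
(4, 4): LHS = ln(16) ≈ 2.773, RHS = ln(4)² ≈ 1.922 → fails
(4, 7): LHS = ln(28) ≈ 3.332, RHS = ln(4)·ln(7) ≈ 2.698 → fails
(5, 4): LHS = ln(20) ≈ 2.996, RHS = ln(4)·ln(5) ≈ 2.231 → fails
(6, 4): LHS = ln(24) ≈ 3.178, RHS = ln(4)·ln(6) ≈ 2.484 → fails

1 of 6 pairs satisfies the claim.

Answer: (1, 1)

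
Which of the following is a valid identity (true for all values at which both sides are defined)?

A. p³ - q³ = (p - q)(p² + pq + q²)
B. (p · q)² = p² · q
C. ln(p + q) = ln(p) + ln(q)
A: holds — e.g. at (1, 3), both sides equal -26.
B: fails at (3, 4) — LHS = 144, RHS = 36.
C: fails at (5, 5) — LHS = ln(10) ≈ 2.303, RHS = 2·ln(5) ≈ 3.219.

Answer: A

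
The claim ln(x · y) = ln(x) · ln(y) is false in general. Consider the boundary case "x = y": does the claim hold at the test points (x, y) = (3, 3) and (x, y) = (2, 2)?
No, fails at both test points

At (3, 3): LHS = ln(9) ≈ 2.197 ≠ RHS = ln(3)² ≈ 1.207
At (2, 2): LHS = ln(4) ≈ 1.386 ≠ RHS = ln(2)² ≈ 0.4805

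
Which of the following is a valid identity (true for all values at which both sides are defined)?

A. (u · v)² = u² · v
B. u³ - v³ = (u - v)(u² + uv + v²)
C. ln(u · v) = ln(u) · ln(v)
B

A: fails at (6, 7) — LHS = 1764, RHS = 252.
B: holds — e.g. at (3, 5), both sides equal -98.
C: fails at (2, 5) — LHS = ln(10) ≈ 2.303, RHS = ln(2)·ln(5) ≈ 1.116.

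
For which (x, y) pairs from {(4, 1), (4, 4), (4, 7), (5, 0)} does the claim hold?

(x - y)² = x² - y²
(4, 4), (5, 0)

Testing each pair:
(4, 1): LHS = 9, RHS = 15 → fails
(4, 4): LHS = 0, RHS = 0 → holds
(4, 7): LHS = 9, RHS = -33 → fails
(5, 0): LHS = 25, RHS = 25 → holds

2 of 4 pairs satisfy the claim.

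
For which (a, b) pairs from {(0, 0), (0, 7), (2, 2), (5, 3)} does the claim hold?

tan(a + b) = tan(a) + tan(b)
Testing each pair:
(0, 0): LHS = 0, RHS = 0 → holds
(0, 7): LHS = tan(7) ≈ 0.8714, RHS = tan(7) ≈ 0.8714 → holds
(2, 2): LHS = tan(4) ≈ 1.158, RHS = 2·tan(2) ≈ -4.37 → fails
(5, 3): LHS = tan(8) ≈ -6.8, RHS = tan(5) + tan(3) ≈ -3.523 → fails

2 of 4 pairs satisfy the claim.

Answer: (0, 0), (0, 7)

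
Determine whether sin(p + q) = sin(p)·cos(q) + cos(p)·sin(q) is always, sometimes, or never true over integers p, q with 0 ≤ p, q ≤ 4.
Always true

The identity holds for every pair in the range. For instance at (p, q) = (1, 3): both sides equal sin(4) ≈ -0.7568.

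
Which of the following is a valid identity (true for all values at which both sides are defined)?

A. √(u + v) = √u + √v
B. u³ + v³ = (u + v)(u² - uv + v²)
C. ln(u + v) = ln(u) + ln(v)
A: fails at (1, 4) — LHS = √(5) ≈ 2.236, RHS = 3.
B: holds — e.g. at (4, 4), both sides equal 128.
C: fails at (1, 1) — LHS = ln(2) ≈ 0.6931, RHS = 0.

Answer: B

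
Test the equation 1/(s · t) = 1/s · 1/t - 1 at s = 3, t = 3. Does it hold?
Fails

Substituting s = 3, t = 3:

LHS = 1/(3 · 3) = 1/9
RHS = 1/3 · 1/3 - 1 = -8/9

LHS ≠ RHS, so the equation does not hold at this point.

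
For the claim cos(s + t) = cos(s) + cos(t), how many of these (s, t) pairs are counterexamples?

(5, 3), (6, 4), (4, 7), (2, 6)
Testing each pair:
(5, 3): LHS = cos(8) ≈ -0.1455, RHS = cos(3) + cos(5) ≈ -0.7063 → counterexample
(6, 4): LHS = cos(10) ≈ -0.8391, RHS = cos(4) + cos(6) ≈ 0.3065 → counterexample
(4, 7): LHS = cos(11) ≈ 0.004426, RHS = cos(4) + cos(7) ≈ 0.1003 → counterexample
(2, 6): LHS = cos(8) ≈ -0.1455, RHS = cos(2) + cos(6) ≈ 0.544 → counterexample

That makes 4 counterexamples.

Answer: 4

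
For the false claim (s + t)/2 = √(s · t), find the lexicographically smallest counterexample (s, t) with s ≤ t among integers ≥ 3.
Substituting (3, 4) into the claim:
LHS = (3 + 4)/2 = 7/2
RHS = √(3 · 4) = 2·√(3) ≈ 3.464

Since LHS ≠ RHS, this pair disproves the claim, and no lexicographically smaller pair (s ≤ t, integers ≥ 3) does.

For instance (9, 10) is also a counterexample (LHS = 19/2, RHS = 3·√(10) ≈ 9.487), but it's lexicographically larger.

Answer: (s, t) = (3, 4)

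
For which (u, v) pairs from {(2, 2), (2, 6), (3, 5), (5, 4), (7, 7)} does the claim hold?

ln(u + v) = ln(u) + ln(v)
Testing each pair:
(2, 2): LHS = ln(4) ≈ 1.386, RHS = 2·ln(2) ≈ 1.386 → holds
(2, 6): LHS = ln(8) ≈ 2.079, RHS = ln(2) + ln(6) ≈ 2.485 → fails
(3, 5): LHS = ln(8) ≈ 2.079, RHS = ln(3) + ln(5) ≈ 2.708 → fails
(5, 4): LHS = ln(9) ≈ 2.197, RHS = ln(4) + ln(5) ≈ 2.996 → fails
(7, 7): LHS = ln(14) ≈ 2.639, RHS = 2·ln(7) ≈ 3.892 → fails

1 of 5 pairs satisfies the claim.

Answer: (2, 2)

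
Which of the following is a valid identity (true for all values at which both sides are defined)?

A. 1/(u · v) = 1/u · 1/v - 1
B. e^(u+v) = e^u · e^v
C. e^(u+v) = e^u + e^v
B

A: fails at (2, 2) — LHS = 1/4, RHS = -3/4.
B: holds — e.g. at (2, 3), both sides equal e^5 ≈ 148.4.
C: fails at (3, 3) — LHS = e^6 ≈ 403.4, RHS = 2·e^3 ≈ 40.17.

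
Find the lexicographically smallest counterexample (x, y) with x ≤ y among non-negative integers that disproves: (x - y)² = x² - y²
Substituting (0, 1) into the claim:
LHS = (0 - 1)² = 1
RHS = 0² - 1² = -1

Since LHS ≠ RHS, this pair disproves the claim, and no lexicographically smaller pair (x ≤ y, non-negative integers) does.

For instance (2, 6) is also a counterexample (LHS = 16, RHS = -32), but it's lexicographically larger.

Answer: (x, y) = (0, 1)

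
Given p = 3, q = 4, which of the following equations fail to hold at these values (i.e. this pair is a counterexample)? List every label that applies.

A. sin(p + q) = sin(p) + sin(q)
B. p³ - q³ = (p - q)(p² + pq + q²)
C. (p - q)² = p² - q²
Evaluating each claim at the given values:
A. LHS = sin(7) ≈ 0.657, RHS = sin(4) + sin(3) ≈ -0.6157 → fails here (LHS ≠ RHS)
B. LHS = -37, RHS = -37 → holds here (LHS = RHS)
C. LHS = 1, RHS = -7 → fails here (LHS ≠ RHS)

Answer: A, C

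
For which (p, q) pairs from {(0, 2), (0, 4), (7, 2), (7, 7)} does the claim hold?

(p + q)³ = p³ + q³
(0, 2), (0, 4)

Testing each pair:
(0, 2): LHS = 8, RHS = 8 → holds
(0, 4): LHS = 64, RHS = 64 → holds
(7, 2): LHS = 729, RHS = 351 → fails
(7, 7): LHS = 2744, RHS = 686 → fails

2 of 4 pairs satisfy the claim.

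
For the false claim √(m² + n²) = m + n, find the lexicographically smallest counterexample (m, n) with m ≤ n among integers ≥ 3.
Substituting (3, 3) into the claim:
LHS = √(3² + 3²) = 3·√(2) ≈ 4.243
RHS = 3 + 3 = 6

Since LHS ≠ RHS, this pair disproves the claim, and no lexicographically smaller pair (m ≤ n, integers ≥ 3) does.

For instance (3, 7) is also a counterexample (LHS = √(58) ≈ 7.616, RHS = 10), but it's lexicographically larger.

Answer: (m, n) = (3, 3)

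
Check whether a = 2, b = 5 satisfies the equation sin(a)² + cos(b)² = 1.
Substituting a = 2, b = 5:

LHS = sin(2)² + cos(5)² ≈ 0.9073
RHS = 1

LHS ≠ RHS, so the equation does not hold at this point.

Answer: Fails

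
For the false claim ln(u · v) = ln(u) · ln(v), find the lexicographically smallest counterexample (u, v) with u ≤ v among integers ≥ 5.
Substituting (5, 5) into the claim:
LHS = ln(5 · 5) = ln(25) ≈ 3.219
RHS = ln(5) · ln(5) = ln(5)² ≈ 2.59

Since LHS ≠ RHS, this pair disproves the claim, and no lexicographically smaller pair (u ≤ v, integers ≥ 5) does.

For instance (8, 11) is also a counterexample (LHS = ln(88) ≈ 4.477, RHS = ln(8)·ln(11) ≈ 4.986), but it's lexicographically larger.

Answer: (u, v) = (5, 5)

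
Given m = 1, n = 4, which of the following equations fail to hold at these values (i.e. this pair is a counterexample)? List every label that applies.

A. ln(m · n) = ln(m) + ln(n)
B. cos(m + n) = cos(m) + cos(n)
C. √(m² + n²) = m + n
Evaluating each claim at the given values:
A. LHS = ln(4) ≈ 1.386, RHS = ln(4) ≈ 1.386 → holds here (LHS = RHS)
B. LHS = cos(5) ≈ 0.2837, RHS = cos(4) + cos(1) ≈ -0.1133 → fails here (LHS ≠ RHS)
C. LHS = √(17) ≈ 4.123, RHS = 5 → fails here (LHS ≠ RHS)

Answer: B, C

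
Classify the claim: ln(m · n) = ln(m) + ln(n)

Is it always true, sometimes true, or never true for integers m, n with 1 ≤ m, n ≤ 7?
The identity holds for every pair in the range. For instance at (m, n) = (3, 5): both sides equal ln(15) ≈ 2.708.

Answer: Always true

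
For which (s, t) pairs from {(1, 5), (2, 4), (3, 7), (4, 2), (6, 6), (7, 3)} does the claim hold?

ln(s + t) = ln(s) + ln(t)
Testing each pair:
(1, 5): LHS = ln(6) ≈ 1.792, RHS = ln(5) ≈ 1.609 → fails
(2, 4): LHS = ln(6) ≈ 1.792, RHS = ln(2) + ln(4) ≈ 2.079 → fails
(3, 7): LHS = ln(10) ≈ 2.303, RHS = ln(3) + ln(7) ≈ 3.045 → fails
(4, 2): LHS = ln(6) ≈ 1.792, RHS = ln(2) + ln(4) ≈ 2.079 → fails
(6, 6): LHS = ln(12) ≈ 2.485, RHS = 2·ln(6) ≈ 3.584 → fails
(7, 3): LHS = ln(10) ≈ 2.303, RHS = ln(3) + ln(7) ≈ 3.045 → fails

No pair satisfies the claim.

Answer: None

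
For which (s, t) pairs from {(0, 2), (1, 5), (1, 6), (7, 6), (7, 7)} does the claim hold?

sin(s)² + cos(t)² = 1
Testing each pair:
(0, 2): LHS = cos(2)² ≈ 0.1732, RHS = 1 → fails
(1, 5): LHS = cos(5)² + sin(1)² ≈ 0.7885, RHS = 1 → fails
(1, 6): LHS = sin(1)² + cos(6)² ≈ 1.63, RHS = 1 → fails
(7, 6): LHS = sin(7)² + cos(6)² ≈ 1.354, RHS = 1 → fails
(7, 7): LHS = sin(7)² + cos(7)² = 1, RHS = 1 → holds

1 of 5 pairs satisfies the claim.

Answer: (7, 7)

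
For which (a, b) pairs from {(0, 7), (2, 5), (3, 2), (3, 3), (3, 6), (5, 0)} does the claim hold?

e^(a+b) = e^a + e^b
None

Testing each pair:
(0, 7): LHS = e^7 ≈ 1097, RHS = 1 + e^7 ≈ 1098 → fails
(2, 5): LHS = e^7 ≈ 1097, RHS = e^2 + e^5 ≈ 155.8 → fails
(3, 2): LHS = e^5 ≈ 148.4, RHS = e^2 + e^3 ≈ 27.47 → fails
(3, 3): LHS = e^6 ≈ 403.4, RHS = 2·e^3 ≈ 40.17 → fails
(3, 6): LHS = e^9 ≈ 8103, RHS = e^3 + e^6 ≈ 423.5 → fails
(5, 0): LHS = e^5 ≈ 148.4, RHS = 1 + e^5 ≈ 149.4 → fails

No pair satisfies the claim.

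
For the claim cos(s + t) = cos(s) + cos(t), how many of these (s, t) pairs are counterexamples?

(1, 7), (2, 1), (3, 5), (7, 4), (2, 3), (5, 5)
6

Testing each pair:
(1, 7): LHS = cos(8) ≈ -0.1455, RHS = cos(1) + cos(7) ≈ 1.294 → counterexample
(2, 1): LHS = cos(3) ≈ -0.99, RHS = cos(2) + cos(1) ≈ 0.1242 → counterexample
(3, 5): LHS = cos(8) ≈ -0.1455, RHS = cos(3) + cos(5) ≈ -0.7063 → counterexample
(7, 4): LHS = cos(11) ≈ 0.004426, RHS = cos(4) + cos(7) ≈ 0.1003 → counterexample
(2, 3): LHS = cos(5) ≈ 0.2837, RHS = cos(3) + cos(2) ≈ -1.406 → counterexample
(5, 5): LHS = cos(10) ≈ -0.8391, RHS = 2·cos(5) ≈ 0.5673 → counterexample

That makes 6 counterexamples.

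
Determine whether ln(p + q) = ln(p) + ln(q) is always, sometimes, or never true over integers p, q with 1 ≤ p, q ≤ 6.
It holds at (p, q) = (2, 2) (both sides equal ln(4) ≈ 1.386), but fails at (p, q) = (2, 3) (LHS = ln(5) ≈ 1.609, RHS = ln(2) + ln(3) ≈ 1.792).

Answer: Sometimes true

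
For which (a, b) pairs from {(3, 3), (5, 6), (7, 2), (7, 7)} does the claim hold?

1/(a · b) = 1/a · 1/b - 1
None

Testing each pair:
(3, 3): LHS = 1/9, RHS = -8/9 → fails
(5, 6): LHS = 1/30, RHS = -29/30 → fails
(7, 2): LHS = 1/14, RHS = -13/14 → fails
(7, 7): LHS = 1/49, RHS = -48/49 → fails

No pair satisfies the claim.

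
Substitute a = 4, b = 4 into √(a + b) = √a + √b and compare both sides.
LHS = √(4 + 4) = 2·√(2) ≈ 2.828
RHS = √4 + √4 = 4

LHS ≠ RHS (they differ by about 1.172), so the equation does not hold here.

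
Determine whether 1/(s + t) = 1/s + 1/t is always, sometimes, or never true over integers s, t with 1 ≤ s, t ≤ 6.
Never true

The claim fails for every pair in the range. For instance at (s, t) = (4, 6): LHS = 1/10, RHS = 5/12.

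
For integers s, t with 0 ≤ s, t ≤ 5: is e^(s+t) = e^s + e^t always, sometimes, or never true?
The claim fails for every pair in the range. For instance at (s, t) = (4, 5): LHS = e^9 ≈ 8103, RHS = e^4 + e^5 ≈ 203.

Answer: Never true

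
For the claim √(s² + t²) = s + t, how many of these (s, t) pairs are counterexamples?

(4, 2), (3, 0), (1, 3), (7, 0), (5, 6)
3

Testing each pair:
(4, 2): LHS = 2·√(5) ≈ 4.472, RHS = 6 → counterexample
(3, 0): LHS = 3, RHS = 3 → satisfies claim
(1, 3): LHS = √(10) ≈ 3.162, RHS = 4 → counterexample
(7, 0): LHS = 7, RHS = 7 → satisfies claim
(5, 6): LHS = √(61) ≈ 7.81, RHS = 11 → counterexample

That makes 3 counterexamples.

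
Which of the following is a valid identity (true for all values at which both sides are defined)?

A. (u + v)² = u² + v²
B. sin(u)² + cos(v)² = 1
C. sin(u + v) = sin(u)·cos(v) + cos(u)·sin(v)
C

A: fails at (1, 2) — LHS = 9, RHS = 5.
B: fails at (2, 7) — LHS = cos(7)² + sin(2)² ≈ 1.395, RHS = 1.
C: holds — e.g. at (2, 5), both sides equal sin(7) ≈ 0.657.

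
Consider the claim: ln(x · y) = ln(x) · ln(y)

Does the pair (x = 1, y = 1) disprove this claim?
No

Substituting x = 1, y = 1:
LHS = ln(1 · 1) = 0
RHS = ln(1) · ln(1) = 0

The sides agree, so this pair does not disprove the claim.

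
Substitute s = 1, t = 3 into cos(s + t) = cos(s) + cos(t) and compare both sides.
LHS = cos(1 + 3) = cos(4) ≈ -0.6536
RHS = cos(1) + cos(3) ≈ -0.4497

LHS ≠ RHS (they differ by about 0.204), so the equation does not hold here.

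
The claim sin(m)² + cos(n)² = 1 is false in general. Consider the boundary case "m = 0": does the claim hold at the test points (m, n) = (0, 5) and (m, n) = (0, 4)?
No, fails at both test points

At (0, 5): LHS = cos(5)² ≈ 0.08046 ≠ RHS = 1
At (0, 4): LHS = cos(4)² ≈ 0.4272 ≠ RHS = 1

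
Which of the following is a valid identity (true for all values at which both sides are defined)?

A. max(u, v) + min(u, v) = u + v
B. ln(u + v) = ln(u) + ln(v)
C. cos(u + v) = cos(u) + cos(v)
A

A: holds — e.g. at (4, 4), both sides equal 8.
B: fails at (5, 8) — LHS = ln(13) ≈ 2.565, RHS = ln(5) + ln(8) ≈ 3.689.
C: fails at (5, 5) — LHS = cos(10) ≈ -0.8391, RHS = 2·cos(5) ≈ 0.5673.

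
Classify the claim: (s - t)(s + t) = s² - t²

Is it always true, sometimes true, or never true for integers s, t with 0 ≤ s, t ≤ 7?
The identity holds for every pair in the range. For instance at (s, t) = (7, 2): both sides equal 45.

Answer: Always true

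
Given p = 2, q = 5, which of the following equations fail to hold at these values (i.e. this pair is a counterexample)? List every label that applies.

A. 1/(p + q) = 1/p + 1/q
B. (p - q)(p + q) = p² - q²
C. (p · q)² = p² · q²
Evaluating each claim at the given values:
A. LHS = 1/7, RHS = 7/10 → fails here (LHS ≠ RHS)
B. LHS = -21, RHS = -21 → holds here (LHS = RHS)
C. LHS = 100, RHS = 100 → holds here (LHS = RHS)

Answer: A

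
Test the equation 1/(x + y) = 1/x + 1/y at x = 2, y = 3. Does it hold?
Substituting x = 2, y = 3:

LHS = 1/(2 + 3) = 1/5
RHS = 1/2 + 1/3 = 5/6

LHS ≠ RHS, so the equation does not hold at this point.

Answer: Fails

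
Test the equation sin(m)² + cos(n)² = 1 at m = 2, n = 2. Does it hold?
Substituting m = 2, n = 2:

LHS = sin(2)² + cos(2)² = 1
RHS = 1

LHS = RHS, so the equation holds at this point.

Answer: Holds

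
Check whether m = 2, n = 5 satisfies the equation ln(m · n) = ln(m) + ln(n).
Substituting m = 2, n = 5:

LHS = ln(2 · 5) = ln(10) ≈ 2.303
RHS = ln(2) + ln(5) ≈ 2.303

LHS = RHS, so the equation holds at this point.

Answer: Holds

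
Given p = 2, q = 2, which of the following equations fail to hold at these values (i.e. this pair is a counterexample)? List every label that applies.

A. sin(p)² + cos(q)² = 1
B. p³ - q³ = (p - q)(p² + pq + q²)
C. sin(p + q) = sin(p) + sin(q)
C

Evaluating each claim at the given values:
A. LHS = cos(2)² + sin(2)² = 1, RHS = 1 → holds here (LHS = RHS)
B. LHS = 0, RHS = 0 → holds here (LHS = RHS)
C. LHS = sin(4) ≈ -0.7568, RHS = 2·sin(2) ≈ 1.819 → fails here (LHS ≠ RHS)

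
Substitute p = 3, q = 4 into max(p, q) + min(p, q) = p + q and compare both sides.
LHS = max(3, 4) + min(3, 4) = 7
RHS = 3 + 4 = 7

LHS = RHS: the two sides agree.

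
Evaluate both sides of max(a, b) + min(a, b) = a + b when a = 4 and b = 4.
LHS = max(4, 4) + min(4, 4) = 8
RHS = 4 + 4 = 8

LHS = RHS: the two sides agree.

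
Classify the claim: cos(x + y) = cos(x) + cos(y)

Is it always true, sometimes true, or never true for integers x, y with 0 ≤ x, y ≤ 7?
Never true

The claim fails for every pair in the range. For instance at (x, y) = (2, 6): LHS = cos(8) ≈ -0.1455, RHS = cos(2) + cos(6) ≈ 0.544.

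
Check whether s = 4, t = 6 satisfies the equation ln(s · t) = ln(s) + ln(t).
Substituting s = 4, t = 6:

LHS = ln(4 · 6) = ln(24) ≈ 3.178
RHS = ln(4) + ln(6) ≈ 3.178

LHS = RHS, so the equation holds at this point.

Answer: Holds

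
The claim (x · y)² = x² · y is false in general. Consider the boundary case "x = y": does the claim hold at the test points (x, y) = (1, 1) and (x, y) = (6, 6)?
Only at (1, 1)

At (1, 1): LHS = 1, RHS = 1 → equal
At (6, 6): LHS = 1296 ≠ RHS = 216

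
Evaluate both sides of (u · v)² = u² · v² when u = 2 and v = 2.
LHS = (2 · 2)² = 16
RHS = 2² · 2² = 16

LHS = RHS: the two sides agree.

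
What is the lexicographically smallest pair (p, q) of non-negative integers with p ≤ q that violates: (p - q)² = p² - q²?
(p, q) = (0, 1)

At (0, 0): both sides equal 0, so it holds there.

Substituting (0, 1) into the claim:
LHS = (0 - 1)² = 1
RHS = 0² - 1² = -1

Since LHS ≠ RHS, this pair disproves the claim, and no lexicographically smaller pair (p ≤ q, non-negative integers) does.

For instance (1, 6) is also a counterexample (LHS = 25, RHS = -35), but it's lexicographically larger.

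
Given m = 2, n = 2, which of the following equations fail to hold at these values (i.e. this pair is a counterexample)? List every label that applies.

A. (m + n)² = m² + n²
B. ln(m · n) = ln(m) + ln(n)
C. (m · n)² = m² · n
A, C

Evaluating each claim at the given values:
A. LHS = 16, RHS = 8 → fails here (LHS ≠ RHS)
B. LHS = ln(4) ≈ 1.386, RHS = 2·ln(2) ≈ 1.386 → holds here (LHS = RHS)
C. LHS = 16, RHS = 8 → fails here (LHS ≠ RHS)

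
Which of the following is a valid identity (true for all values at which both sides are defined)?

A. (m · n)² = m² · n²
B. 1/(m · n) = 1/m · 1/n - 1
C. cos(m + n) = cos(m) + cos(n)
A: holds — e.g. at (4, 6), both sides equal 576.
B: fails at (5, 8) — LHS = 1/40, RHS = -39/40.
C: fails at (4, 6) — LHS = cos(10) ≈ -0.8391, RHS = cos(4) + cos(6) ≈ 0.3065.

Answer: A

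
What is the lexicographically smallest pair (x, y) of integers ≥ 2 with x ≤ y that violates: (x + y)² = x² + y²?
Substituting (2, 2) into the claim:
LHS = (2 + 2)² = 16
RHS = 2² + 2² = 8

Since LHS ≠ RHS, this pair disproves the claim, and no lexicographically smaller pair (x ≤ y, integers ≥ 2) does.

For instance (2, 9) is also a counterexample (LHS = 121, RHS = 85), but it's lexicographically larger.

Answer: (x, y) = (2, 2)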